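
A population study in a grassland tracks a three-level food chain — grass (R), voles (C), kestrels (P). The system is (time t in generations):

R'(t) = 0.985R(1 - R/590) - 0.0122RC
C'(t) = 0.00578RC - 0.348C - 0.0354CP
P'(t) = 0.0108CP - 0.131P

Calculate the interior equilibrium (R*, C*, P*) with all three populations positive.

From dP/dt = 0: 0.0108C* = 0.131, so C* = 12.1.
From dR/dt = 0: 0.985(1 - R*/590) = 0.0122·12.1, giving R* = 590·(1 - 0.15) = 501.
From dC/dt = 0: 0.00578·501 - 0.348 = 0.0354P*, so P* = 2.55/0.0354 = 72.

R* ≈ 501, C* ≈ 12.1, P* ≈ 72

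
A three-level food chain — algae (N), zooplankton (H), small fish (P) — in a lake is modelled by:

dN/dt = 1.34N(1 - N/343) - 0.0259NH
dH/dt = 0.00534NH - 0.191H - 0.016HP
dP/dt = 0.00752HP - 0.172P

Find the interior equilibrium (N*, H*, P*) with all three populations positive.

From dP/dt = 0: 0.00752H* = 0.172, so H* = 22.9.
From dN/dt = 0: 1.34(1 - N*/343) = 0.0259·22.9, giving N* = 343·(1 - 0.442) = 191.
From dH/dt = 0: 0.00534·191 - 0.191 = 0.016P*, so P* = 0.831/0.016 = 51.9.

N* ≈ 191, H* ≈ 22.9, P* ≈ 51.9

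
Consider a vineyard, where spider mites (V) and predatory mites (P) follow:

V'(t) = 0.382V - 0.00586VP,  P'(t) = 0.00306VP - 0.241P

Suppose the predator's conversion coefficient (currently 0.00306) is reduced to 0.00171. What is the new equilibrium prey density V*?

At the interior fixed point, setting dP/dt = 0 with P > 0 fixes V* = (predator death rate)/(VP coefficient) — independent of the other coefficients.
With the change, V* = 0.241/0.00171 = 141; it rises from 78.8.

V* ≈ 141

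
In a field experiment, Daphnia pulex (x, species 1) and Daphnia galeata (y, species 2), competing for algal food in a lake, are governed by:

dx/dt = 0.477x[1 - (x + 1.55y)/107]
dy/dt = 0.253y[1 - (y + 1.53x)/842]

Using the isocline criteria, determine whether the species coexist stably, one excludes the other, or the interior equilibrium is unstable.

Compare the nullcline intercepts: K1/α12 = 107/1.55 = 69 < K2 = 842; K2/α21 = 842/1.53 = 550 > K1 = 107.
Since the inequalities point opposite ways, species 2 can invade but species 1 cannot.

species 2 excludes species 1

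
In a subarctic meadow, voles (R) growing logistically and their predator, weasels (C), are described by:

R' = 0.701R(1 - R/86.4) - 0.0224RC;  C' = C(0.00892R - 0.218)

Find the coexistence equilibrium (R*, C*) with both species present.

R* ≈ 24.4, C* ≈ 22.4

From dC/dt = 0 with C > 0: 0.00892R* = 0.218, so R* = 24.4.
Substitute into dR/dt = 0: 0.701(1 - 24.4/86.4) = 0.0224C*.
The bracket is 0.717, giving C* = 0.503/0.0224 = 22.4.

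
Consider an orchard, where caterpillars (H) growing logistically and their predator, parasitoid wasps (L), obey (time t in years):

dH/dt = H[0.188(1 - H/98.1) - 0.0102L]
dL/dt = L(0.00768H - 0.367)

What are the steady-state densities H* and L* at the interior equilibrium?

From dL/dt = 0 with L > 0: 0.00768H* = 0.367, so H* = 47.8.
Substitute into dH/dt = 0: 0.188(1 - 47.8/98.1) = 0.0102L*.
The bracket is 0.513, giving L* = 0.0964/0.0102 = 9.45.

H* ≈ 47.8, L* ≈ 9.45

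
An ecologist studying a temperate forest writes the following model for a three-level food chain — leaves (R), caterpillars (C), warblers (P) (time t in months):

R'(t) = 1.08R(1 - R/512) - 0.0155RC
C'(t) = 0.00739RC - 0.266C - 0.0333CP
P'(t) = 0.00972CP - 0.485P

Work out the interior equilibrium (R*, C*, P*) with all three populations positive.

R* ≈ 145, C* ≈ 49.9, P* ≈ 24.3

From dP/dt = 0: 0.00972C* = 0.485, so C* = 49.9.
From dR/dt = 0: 1.08(1 - R*/512) = 0.0155·49.9, giving R* = 512·(1 - 0.716) = 145.
From dC/dt = 0: 0.00739·145 - 0.266 = 0.0333P*, so P* = 0.808/0.0333 = 24.3.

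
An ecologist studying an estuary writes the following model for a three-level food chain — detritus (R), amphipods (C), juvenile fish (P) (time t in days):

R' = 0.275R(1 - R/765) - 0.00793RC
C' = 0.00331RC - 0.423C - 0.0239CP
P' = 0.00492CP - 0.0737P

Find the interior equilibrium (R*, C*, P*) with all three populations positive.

R* ≈ 435, C* ≈ 15, P* ≈ 42.5

From dP/dt = 0: 0.00492C* = 0.0737, so C* = 15.
From dR/dt = 0: 0.275(1 - R*/765) = 0.00793·15, giving R* = 765·(1 - 0.432) = 435.
From dC/dt = 0: 0.00331·435 - 0.423 = 0.0239P*, so P* = 1.02/0.0239 = 42.5.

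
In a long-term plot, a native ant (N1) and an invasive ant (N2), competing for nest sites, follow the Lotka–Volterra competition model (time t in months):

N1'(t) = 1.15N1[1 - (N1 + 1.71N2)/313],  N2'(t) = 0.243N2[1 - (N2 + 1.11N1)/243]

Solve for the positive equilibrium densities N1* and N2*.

Setting both brackets to zero gives the nullclines N1 + 1.71N2 = 313 and 1.11N1 + N2 = 243.
Substituting N2 = 243 - 1.11N1 into the first: N1(1 - 1.71·1.11) = 313 - 1.71·243.
So N1* = -103/-0.898 = 114, and then N2* = 243 - 1.11·114 = 116.

N1* ≈ 114, N2* ≈ 116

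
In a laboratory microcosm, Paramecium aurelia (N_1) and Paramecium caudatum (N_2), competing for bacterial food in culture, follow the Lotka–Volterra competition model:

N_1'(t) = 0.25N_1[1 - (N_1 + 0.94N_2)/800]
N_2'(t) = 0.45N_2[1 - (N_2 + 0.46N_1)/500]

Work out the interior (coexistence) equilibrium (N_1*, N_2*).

Setting both brackets to zero gives the nullclines N_1 + 0.94N_2 = 800 and 0.46N_1 + N_2 = 500.
Substituting N_2 = 500 - 0.46N_1 into the first: N_1(1 - 0.94·0.46) = 800 - 0.94·500.
So N_1* = 330/0.568 = 581, and then N_2* = 500 - 0.46·581 = 233.

N_1* ≈ 581, N_2* ≈ 233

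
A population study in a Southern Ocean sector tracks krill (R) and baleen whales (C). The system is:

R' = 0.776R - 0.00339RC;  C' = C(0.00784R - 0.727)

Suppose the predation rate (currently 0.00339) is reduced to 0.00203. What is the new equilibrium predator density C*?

At the interior fixed point, setting dR/dt = 0 with R > 0 fixes C* = (prey growth rate)/(RC coefficient) — independent of the other coefficients.
With the change, C* = 0.776/0.00203 = 382; it rises from 229.

C* ≈ 382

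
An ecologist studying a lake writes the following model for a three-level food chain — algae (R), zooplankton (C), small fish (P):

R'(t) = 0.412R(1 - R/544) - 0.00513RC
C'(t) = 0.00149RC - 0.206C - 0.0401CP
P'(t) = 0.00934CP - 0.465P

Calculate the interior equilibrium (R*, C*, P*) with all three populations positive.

R* ≈ 207, C* ≈ 49.8, P* ≈ 2.55

From dP/dt = 0: 0.00934C* = 0.465, so C* = 49.8.
From dR/dt = 0: 0.412(1 - R*/544) = 0.00513·49.8, giving R* = 544·(1 - 0.62) = 207.
From dC/dt = 0: 0.00149·207 - 0.206 = 0.0401P*, so P* = 0.102/0.0401 = 2.55.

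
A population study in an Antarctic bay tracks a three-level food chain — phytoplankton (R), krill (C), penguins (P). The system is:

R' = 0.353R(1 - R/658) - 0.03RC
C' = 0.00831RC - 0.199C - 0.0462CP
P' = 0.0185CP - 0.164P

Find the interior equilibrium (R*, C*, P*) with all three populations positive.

From dP/dt = 0: 0.0185C* = 0.164, so C* = 8.86.
From dR/dt = 0: 0.353(1 - R*/658) = 0.03·8.86, giving R* = 658·(1 - 0.753) = 162.
From dC/dt = 0: 0.00831·162 - 0.199 = 0.0462P*, so P* = 1.15/0.0462 = 24.9.

R* ≈ 162, C* ≈ 8.86, P* ≈ 24.9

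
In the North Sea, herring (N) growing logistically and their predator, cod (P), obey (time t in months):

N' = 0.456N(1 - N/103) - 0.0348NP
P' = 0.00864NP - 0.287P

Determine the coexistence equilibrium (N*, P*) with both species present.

From dP/dt = 0 with P > 0: 0.00864N* = 0.287, so N* = 33.2.
Substitute into dN/dt = 0: 0.456(1 - 33.2/103) = 0.0348P*.
The bracket is 0.677, giving P* = 0.309/0.0348 = 8.88.

N* ≈ 33.2, P* ≈ 8.88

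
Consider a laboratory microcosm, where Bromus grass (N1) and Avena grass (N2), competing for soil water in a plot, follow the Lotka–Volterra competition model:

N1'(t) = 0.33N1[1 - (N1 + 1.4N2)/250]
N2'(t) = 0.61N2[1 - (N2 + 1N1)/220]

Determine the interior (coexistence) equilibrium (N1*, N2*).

N1* ≈ 145, N2* ≈ 75

Setting both brackets to zero gives the nullclines N1 + 1.4N2 = 250 and 1N1 + N2 = 220.
Substituting N2 = 220 - 1N1 into the first: N1(1 - 1.4·1) = 250 - 1.4·220.
So N1* = -58/-0.4 = 145, and then N2* = 220 - 1·145 = 75.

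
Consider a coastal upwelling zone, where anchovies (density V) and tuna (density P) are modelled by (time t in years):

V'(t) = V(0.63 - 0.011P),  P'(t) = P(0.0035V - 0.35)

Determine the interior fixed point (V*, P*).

Set dP/dt = 0 with P > 0: 0.0035V - 0.35 = 0, so V* = 0.35/0.0035 = 100.
Set dV/dt = 0 with V > 0: 0.63 - 0.011P = 0, so P* = 0.63/0.011 = 57.3.

V* ≈ 100, P* ≈ 57.3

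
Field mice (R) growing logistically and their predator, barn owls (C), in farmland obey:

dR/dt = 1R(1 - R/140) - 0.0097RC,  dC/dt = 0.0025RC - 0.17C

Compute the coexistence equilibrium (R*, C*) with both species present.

R* ≈ 68, C* ≈ 53

From dC/dt = 0 with C > 0: 0.0025R* = 0.17, so R* = 68.
Substitute into dR/dt = 0: 1(1 - 68/140) = 0.0097C*.
The bracket is 0.514, giving C* = 0.514/0.0097 = 53.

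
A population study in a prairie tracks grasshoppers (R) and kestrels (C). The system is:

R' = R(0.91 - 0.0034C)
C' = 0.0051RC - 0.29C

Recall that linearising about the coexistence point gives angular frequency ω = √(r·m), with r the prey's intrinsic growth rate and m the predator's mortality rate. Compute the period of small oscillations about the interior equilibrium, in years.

Here r = 0.91 and m = 0.29, so r·m = 0.264.
ω = √0.264 = 0.514 per year, hence T = 2π/ω ≈ 12.2 years.

T ≈ 12.2 years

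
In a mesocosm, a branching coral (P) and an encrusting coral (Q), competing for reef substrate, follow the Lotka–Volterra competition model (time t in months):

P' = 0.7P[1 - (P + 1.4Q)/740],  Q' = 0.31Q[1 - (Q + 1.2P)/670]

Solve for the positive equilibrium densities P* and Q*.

P* ≈ 291, Q* ≈ 321

Setting both brackets to zero gives the nullclines P + 1.4Q = 740 and 1.2P + Q = 670.
Substituting Q = 670 - 1.2P into the first: P(1 - 1.4·1.2) = 740 - 1.4·670.
So P* = -198/-0.68 = 291, and then Q* = 670 - 1.2·291 = 321.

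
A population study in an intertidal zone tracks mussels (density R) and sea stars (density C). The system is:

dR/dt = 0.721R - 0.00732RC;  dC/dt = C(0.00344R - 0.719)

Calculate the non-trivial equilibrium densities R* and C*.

R* ≈ 209, C* ≈ 98.5

Set dC/dt = 0 with C > 0: 0.00344R - 0.719 = 0, so R* = 0.719/0.00344 = 209.
Set dR/dt = 0 with R > 0: 0.721 - 0.00732C = 0, so C* = 0.721/0.00732 = 98.5.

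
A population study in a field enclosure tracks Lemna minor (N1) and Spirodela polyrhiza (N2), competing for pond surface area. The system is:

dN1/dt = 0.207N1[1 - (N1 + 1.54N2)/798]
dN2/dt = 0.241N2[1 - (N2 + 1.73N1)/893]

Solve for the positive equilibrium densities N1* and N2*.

N1* ≈ 347, N2* ≈ 293

Setting both brackets to zero gives the nullclines N1 + 1.54N2 = 798 and 1.73N1 + N2 = 893.
Substituting N2 = 893 - 1.73N1 into the first: N1(1 - 1.54·1.73) = 798 - 1.54·893.
So N1* = -577/-1.66 = 347, and then N2* = 893 - 1.73·347 = 293.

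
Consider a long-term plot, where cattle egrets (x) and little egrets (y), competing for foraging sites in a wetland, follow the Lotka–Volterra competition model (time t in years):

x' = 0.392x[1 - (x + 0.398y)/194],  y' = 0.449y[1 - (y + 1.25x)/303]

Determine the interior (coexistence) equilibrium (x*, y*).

Setting both brackets to zero gives the nullclines x + 0.398y = 194 and 1.25x + y = 303.
Substituting y = 303 - 1.25x into the first: x(1 - 0.398·1.25) = 194 - 0.398·303.
So x* = 73.4/0.502 = 146, and then y* = 303 - 1.25·146 = 120.

x* ≈ 146, y* ≈ 120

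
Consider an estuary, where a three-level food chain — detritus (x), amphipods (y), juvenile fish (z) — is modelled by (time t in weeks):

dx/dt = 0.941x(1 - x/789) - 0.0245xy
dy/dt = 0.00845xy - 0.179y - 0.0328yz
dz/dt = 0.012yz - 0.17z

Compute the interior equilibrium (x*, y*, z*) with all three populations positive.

x* ≈ 498, y* ≈ 14.2, z* ≈ 123

From dz/dt = 0: 0.012y* = 0.17, so y* = 14.2.
From dx/dt = 0: 0.941(1 - x*/789) = 0.0245·14.2, giving x* = 789·(1 - 0.369) = 498.
From dy/dt = 0: 0.00845·498 - 0.179 = 0.0328z*, so z* = 4.03/0.0328 = 123.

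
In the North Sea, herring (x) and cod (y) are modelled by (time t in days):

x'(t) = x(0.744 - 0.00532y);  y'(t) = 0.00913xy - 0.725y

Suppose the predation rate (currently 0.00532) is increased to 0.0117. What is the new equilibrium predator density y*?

y* ≈ 63.6

At the interior fixed point, setting dx/dt = 0 with x > 0 fixes y* = (prey growth rate)/(xy coefficient) — independent of the other coefficients.
With the change, y* = 0.744/0.0117 = 63.6; it falls from 140.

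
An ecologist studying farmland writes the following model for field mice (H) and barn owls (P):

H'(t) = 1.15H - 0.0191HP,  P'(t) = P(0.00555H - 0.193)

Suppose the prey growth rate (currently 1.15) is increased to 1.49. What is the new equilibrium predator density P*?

P* ≈ 78

At the interior fixed point, setting dH/dt = 0 with H > 0 fixes P* = (prey growth rate)/(HP coefficient) — independent of the other coefficients.
With the change, P* = 1.49/0.0191 = 78; it rises from 60.2.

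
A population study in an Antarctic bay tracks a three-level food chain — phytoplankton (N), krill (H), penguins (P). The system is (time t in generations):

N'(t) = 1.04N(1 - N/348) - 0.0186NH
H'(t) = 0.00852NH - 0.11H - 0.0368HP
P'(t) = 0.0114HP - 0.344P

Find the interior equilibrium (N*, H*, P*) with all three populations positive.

N* ≈ 160, H* ≈ 30.2, P* ≈ 34.1

From dP/dt = 0: 0.0114H* = 0.344, so H* = 30.2.
From dN/dt = 0: 1.04(1 - N*/348) = 0.0186·30.2, giving N* = 348·(1 - 0.54) = 160.
From dH/dt = 0: 0.00852·160 - 0.11 = 0.0368P*, so P* = 1.25/0.0368 = 34.1.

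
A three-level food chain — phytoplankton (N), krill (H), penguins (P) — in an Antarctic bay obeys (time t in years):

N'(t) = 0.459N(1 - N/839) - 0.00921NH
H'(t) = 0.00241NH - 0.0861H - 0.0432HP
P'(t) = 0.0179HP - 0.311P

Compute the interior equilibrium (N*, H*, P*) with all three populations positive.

From dP/dt = 0: 0.0179H* = 0.311, so H* = 17.4.
From dN/dt = 0: 0.459(1 - N*/839) = 0.00921·17.4, giving N* = 839·(1 - 0.349) = 547.
From dH/dt = 0: 0.00241·547 - 0.0861 = 0.0432P*, so P* = 1.23/0.0432 = 28.5.

N* ≈ 547, H* ≈ 17.4, P* ≈ 28.5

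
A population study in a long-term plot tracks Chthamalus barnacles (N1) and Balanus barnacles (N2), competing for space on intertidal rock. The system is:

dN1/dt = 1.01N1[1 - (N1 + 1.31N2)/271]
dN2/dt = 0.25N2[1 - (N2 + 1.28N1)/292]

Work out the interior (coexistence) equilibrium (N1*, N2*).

Setting both brackets to zero gives the nullclines N1 + 1.31N2 = 271 and 1.28N1 + N2 = 292.
Substituting N2 = 292 - 1.28N1 into the first: N1(1 - 1.31·1.28) = 271 - 1.31·292.
So N1* = -112/-0.677 = 165, and then N2* = 292 - 1.28·165 = 81.1.

N1* ≈ 165, N2* ≈ 81.1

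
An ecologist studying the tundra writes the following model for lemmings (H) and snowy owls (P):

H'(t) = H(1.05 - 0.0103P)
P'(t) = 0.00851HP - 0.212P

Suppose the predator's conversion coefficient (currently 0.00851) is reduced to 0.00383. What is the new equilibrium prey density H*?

At the interior fixed point, setting dP/dt = 0 with P > 0 fixes H* = (predator death rate)/(HP coefficient) — independent of the other coefficients.
With the change, H* = 0.212/0.00383 = 55.4; it rises from 24.9.

H* ≈ 55.4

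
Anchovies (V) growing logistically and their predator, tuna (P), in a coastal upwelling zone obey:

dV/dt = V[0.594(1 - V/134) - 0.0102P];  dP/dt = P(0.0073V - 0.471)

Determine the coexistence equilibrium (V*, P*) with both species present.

From dP/dt = 0 with P > 0: 0.0073V* = 0.471, so V* = 64.5.
Substitute into dV/dt = 0: 0.594(1 - 64.5/134) = 0.0102P*.
The bracket is 0.519, giving P* = 0.308/0.0102 = 30.2.

V* ≈ 64.5, P* ≈ 30.2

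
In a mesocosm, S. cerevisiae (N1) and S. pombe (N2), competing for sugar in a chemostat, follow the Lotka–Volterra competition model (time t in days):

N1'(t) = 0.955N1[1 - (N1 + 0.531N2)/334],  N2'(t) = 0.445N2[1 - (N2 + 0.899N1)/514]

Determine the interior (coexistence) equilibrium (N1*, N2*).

Setting both brackets to zero gives the nullclines N1 + 0.531N2 = 334 and 0.899N1 + N2 = 514.
Substituting N2 = 514 - 0.899N1 into the first: N1(1 - 0.531·0.899) = 334 - 0.531·514.
So N1* = 61.1/0.523 = 117, and then N2* = 514 - 0.899·117 = 409.

N1* ≈ 117, N2* ≈ 409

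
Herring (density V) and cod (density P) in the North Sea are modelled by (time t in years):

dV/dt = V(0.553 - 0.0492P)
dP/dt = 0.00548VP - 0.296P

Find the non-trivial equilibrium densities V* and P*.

V* ≈ 54, P* ≈ 11.2

Set dP/dt = 0 with P > 0: 0.00548V - 0.296 = 0, so V* = 0.296/0.00548 = 54.
Set dV/dt = 0 with V > 0: 0.553 - 0.0492P = 0, so P* = 0.553/0.0492 = 11.2.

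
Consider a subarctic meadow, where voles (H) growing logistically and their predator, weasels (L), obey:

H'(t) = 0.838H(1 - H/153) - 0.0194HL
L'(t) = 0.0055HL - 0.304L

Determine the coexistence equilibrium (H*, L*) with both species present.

From dL/dt = 0 with L > 0: 0.0055H* = 0.304, so H* = 55.3.
Substitute into dH/dt = 0: 0.838(1 - 55.3/153) = 0.0194L*.
The bracket is 0.639, giving L* = 0.535/0.0194 = 27.6.

H* ≈ 55.3, L* ≈ 27.6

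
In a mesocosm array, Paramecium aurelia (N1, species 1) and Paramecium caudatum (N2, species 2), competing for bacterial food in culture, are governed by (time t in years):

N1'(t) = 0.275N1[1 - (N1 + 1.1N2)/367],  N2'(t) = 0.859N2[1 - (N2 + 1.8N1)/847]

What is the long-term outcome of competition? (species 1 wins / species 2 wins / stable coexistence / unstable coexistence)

Compare the nullcline intercepts: K1/α12 = 367/1.1 = 334 < K2 = 847; K2/α21 = 847/1.8 = 471 > K1 = 367.
Since the inequalities point opposite ways, species 2 can invade but species 1 cannot.

species 2 excludes species 1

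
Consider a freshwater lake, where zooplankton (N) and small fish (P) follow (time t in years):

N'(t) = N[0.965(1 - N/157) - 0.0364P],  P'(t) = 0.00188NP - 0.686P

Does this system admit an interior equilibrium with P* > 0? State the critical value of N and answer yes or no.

Threshold N = 365; K < 365, so no, the predator goes extinct.

The predator equation gives dP/dt > 0 only when N > 0.686/0.00188 = 365.
Without the predator, N → K = 157. Since 157 < 365, the predator cannot invade.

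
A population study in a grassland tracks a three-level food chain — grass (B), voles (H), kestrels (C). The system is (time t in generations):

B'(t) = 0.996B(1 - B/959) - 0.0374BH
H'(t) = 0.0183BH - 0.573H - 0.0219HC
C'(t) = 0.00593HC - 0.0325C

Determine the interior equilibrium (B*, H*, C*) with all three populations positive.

From dC/dt = 0: 0.00593H* = 0.0325, so H* = 5.48.
From dB/dt = 0: 0.996(1 - B*/959) = 0.0374·5.48, giving B* = 959·(1 - 0.206) = 762.
From dH/dt = 0: 0.0183·762 - 0.573 = 0.0219C*, so C* = 13.4/0.0219 = 610.

B* ≈ 762, H* ≈ 5.48, C* ≈ 610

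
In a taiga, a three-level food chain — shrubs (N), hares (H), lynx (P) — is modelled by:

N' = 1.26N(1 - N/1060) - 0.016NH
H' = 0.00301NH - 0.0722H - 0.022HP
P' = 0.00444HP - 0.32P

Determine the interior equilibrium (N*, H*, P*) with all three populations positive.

N* ≈ 89.9, H* ≈ 72.1, P* ≈ 9.02

From dP/dt = 0: 0.00444H* = 0.32, so H* = 72.1.
From dN/dt = 0: 1.26(1 - N*/1060) = 0.016·72.1, giving N* = 1060·(1 - 0.915) = 89.9.
From dH/dt = 0: 0.00301·89.9 - 0.0722 = 0.022P*, so P* = 0.198/0.022 = 9.02.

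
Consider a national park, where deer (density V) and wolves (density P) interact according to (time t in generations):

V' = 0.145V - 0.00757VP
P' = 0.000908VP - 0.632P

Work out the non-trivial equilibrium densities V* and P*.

Set dP/dt = 0 with P > 0: 0.000908V - 0.632 = 0, so V* = 0.632/0.000908 = 696.
Set dV/dt = 0 with V > 0: 0.145 - 0.00757P = 0, so P* = 0.145/0.00757 = 19.2.

V* ≈ 696, P* ≈ 19.2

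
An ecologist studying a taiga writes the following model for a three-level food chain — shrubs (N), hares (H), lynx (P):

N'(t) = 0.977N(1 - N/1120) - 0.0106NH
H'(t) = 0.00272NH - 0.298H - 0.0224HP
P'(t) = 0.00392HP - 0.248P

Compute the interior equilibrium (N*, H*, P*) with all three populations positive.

N* ≈ 351, H* ≈ 63.3, P* ≈ 29.3

From dP/dt = 0: 0.00392H* = 0.248, so H* = 63.3.
From dN/dt = 0: 0.977(1 - N*/1120) = 0.0106·63.3, giving N* = 1120·(1 - 0.686) = 351.
From dH/dt = 0: 0.00272·351 - 0.298 = 0.0224P*, so P* = 0.657/0.0224 = 29.3.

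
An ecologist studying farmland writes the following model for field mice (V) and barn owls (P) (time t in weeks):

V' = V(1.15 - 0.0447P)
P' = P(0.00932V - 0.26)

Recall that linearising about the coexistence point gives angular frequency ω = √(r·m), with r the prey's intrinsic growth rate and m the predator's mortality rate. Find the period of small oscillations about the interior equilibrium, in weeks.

T ≈ 11.5 weeks

Here r = 1.15 and m = 0.26, so r·m = 0.299.
ω = √0.299 = 0.547 per week, hence T = 2π/ω ≈ 11.5 weeks.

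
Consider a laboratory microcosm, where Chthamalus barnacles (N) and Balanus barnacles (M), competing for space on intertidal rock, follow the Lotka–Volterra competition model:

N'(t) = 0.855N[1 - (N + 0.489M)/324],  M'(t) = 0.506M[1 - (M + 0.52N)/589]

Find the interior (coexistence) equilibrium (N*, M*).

N* ≈ 48.2, M* ≈ 564

Setting both brackets to zero gives the nullclines N + 0.489M = 324 and 0.52N + M = 589.
Substituting M = 589 - 0.52N into the first: N(1 - 0.489·0.52) = 324 - 0.489·589.
So N* = 36/0.746 = 48.2, and then M* = 589 - 0.52·48.2 = 564.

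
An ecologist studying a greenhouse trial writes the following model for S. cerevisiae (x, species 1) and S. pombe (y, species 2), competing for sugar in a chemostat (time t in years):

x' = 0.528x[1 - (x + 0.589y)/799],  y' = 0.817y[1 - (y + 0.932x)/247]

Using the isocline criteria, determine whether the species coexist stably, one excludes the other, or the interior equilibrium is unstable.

species 1 excludes species 2

Compare the nullcline intercepts: K1/α12 = 799/0.589 = 1360 > K2 = 247; K2/α21 = 247/0.932 = 265 < K1 = 799.
Since the inequalities point opposite ways, species 1 can invade but species 2 cannot.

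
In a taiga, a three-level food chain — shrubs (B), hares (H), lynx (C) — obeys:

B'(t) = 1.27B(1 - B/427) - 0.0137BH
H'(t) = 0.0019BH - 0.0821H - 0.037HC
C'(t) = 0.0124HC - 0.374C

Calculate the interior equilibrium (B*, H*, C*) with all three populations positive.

B* ≈ 288, H* ≈ 30.2, C* ≈ 12.6

From dC/dt = 0: 0.0124H* = 0.374, so H* = 30.2.
From dB/dt = 0: 1.27(1 - B*/427) = 0.0137·30.2, giving B* = 427·(1 - 0.325) = 288.
From dH/dt = 0: 0.0019·288 - 0.0821 = 0.037C*, so C* = 0.465/0.037 = 12.6.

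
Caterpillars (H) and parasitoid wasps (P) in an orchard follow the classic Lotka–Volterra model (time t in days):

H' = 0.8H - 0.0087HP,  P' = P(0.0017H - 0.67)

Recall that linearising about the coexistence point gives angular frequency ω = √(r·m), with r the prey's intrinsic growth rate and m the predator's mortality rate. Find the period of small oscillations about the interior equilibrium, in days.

Here r = 0.8 and m = 0.67, so r·m = 0.536.
ω = √0.536 = 0.732 per day, hence T = 2π/ω ≈ 8.58 days.

T ≈ 8.58 days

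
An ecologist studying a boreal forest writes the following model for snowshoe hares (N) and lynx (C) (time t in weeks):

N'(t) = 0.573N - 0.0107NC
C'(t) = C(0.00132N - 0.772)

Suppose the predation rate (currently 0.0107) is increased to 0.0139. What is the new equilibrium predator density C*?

C* ≈ 41.2

At the interior fixed point, setting dN/dt = 0 with N > 0 fixes C* = (prey growth rate)/(NC coefficient) — independent of the other coefficients.
With the change, C* = 0.573/0.0139 = 41.2; it falls from 53.6.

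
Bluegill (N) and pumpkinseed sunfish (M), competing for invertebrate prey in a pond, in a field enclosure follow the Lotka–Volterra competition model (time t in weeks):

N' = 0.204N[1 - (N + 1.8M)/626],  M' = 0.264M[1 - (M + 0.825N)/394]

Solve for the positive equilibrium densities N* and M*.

Setting both brackets to zero gives the nullclines N + 1.8M = 626 and 0.825N + M = 394.
Substituting M = 394 - 0.825N into the first: N(1 - 1.8·0.825) = 626 - 1.8·394.
So N* = -83.2/-0.485 = 172, and then M* = 394 - 0.825·172 = 252.

N* ≈ 172, M* ≈ 252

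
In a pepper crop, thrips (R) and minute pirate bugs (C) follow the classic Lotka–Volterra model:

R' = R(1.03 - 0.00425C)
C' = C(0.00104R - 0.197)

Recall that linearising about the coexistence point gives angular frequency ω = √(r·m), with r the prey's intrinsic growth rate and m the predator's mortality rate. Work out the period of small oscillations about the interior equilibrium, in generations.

T ≈ 13.9 generations

Here r = 1.03 and m = 0.197, so r·m = 0.203.
ω = √0.203 = 0.45 per generation, hence T = 2π/ω ≈ 13.9 generations.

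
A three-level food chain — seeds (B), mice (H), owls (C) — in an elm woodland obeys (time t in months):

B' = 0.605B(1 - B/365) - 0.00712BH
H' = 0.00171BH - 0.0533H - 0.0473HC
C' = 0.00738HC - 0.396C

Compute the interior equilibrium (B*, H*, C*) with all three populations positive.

B* ≈ 135, H* ≈ 53.7, C* ≈ 3.74

From dC/dt = 0: 0.00738H* = 0.396, so H* = 53.7.
From dB/dt = 0: 0.605(1 - B*/365) = 0.00712·53.7, giving B* = 365·(1 - 0.631) = 135.
From dH/dt = 0: 0.00171·135 - 0.0533 = 0.0473C*, so C* = 0.177/0.0473 = 3.74.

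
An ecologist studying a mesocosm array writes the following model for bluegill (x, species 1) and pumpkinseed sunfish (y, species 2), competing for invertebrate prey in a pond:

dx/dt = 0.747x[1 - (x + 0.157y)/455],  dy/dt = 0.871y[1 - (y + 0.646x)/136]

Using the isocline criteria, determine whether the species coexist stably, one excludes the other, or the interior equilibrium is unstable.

Compare the nullcline intercepts: K1/α12 = 455/0.157 = 2900 > K2 = 136; K2/α21 = 136/0.646 = 211 < K1 = 455.
Since the inequalities point opposite ways, species 1 can invade but species 2 cannot.

species 1 excludes species 2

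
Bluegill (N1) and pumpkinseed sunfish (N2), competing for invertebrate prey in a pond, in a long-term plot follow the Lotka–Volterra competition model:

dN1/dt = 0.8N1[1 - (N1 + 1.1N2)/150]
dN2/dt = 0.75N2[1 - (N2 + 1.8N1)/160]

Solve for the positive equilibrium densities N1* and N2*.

N1* ≈ 26.5, N2* ≈ 112

Setting both brackets to zero gives the nullclines N1 + 1.1N2 = 150 and 1.8N1 + N2 = 160.
Substituting N2 = 160 - 1.8N1 into the first: N1(1 - 1.1·1.8) = 150 - 1.1·160.
So N1* = -26/-0.98 = 26.5, and then N2* = 160 - 1.8·26.5 = 112.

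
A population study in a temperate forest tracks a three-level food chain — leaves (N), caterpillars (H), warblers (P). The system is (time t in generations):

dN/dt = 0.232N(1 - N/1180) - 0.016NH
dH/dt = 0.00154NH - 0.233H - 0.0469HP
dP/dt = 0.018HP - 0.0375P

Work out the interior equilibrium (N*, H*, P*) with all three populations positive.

N* ≈ 1010, H* ≈ 2.08, P* ≈ 28.2

From dP/dt = 0: 0.018H* = 0.0375, so H* = 2.08.
From dN/dt = 0: 0.232(1 - N*/1180) = 0.016·2.08, giving N* = 1180·(1 - 0.144) = 1010.
From dH/dt = 0: 0.00154·1010 - 0.233 = 0.0469P*, so P* = 1.32/0.0469 = 28.2.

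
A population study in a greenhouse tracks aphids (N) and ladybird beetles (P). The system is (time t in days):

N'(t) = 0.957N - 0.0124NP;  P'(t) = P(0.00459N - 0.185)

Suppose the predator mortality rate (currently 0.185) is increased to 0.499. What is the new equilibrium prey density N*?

At the interior fixed point, setting dP/dt = 0 with P > 0 fixes N* = (predator death rate)/(NP coefficient) — independent of the other coefficients.
With the change, N* = 0.499/0.00459 = 109; it rises from 40.3.

N* ≈ 109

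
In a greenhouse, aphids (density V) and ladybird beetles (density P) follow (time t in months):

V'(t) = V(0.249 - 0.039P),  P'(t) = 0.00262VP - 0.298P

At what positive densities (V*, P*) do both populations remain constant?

Set dP/dt = 0 with P > 0: 0.00262V - 0.298 = 0, so V* = 0.298/0.00262 = 114.
Set dV/dt = 0 with V > 0: 0.249 - 0.039P = 0, so P* = 0.249/0.039 = 6.38.

V* ≈ 114, P* ≈ 6.38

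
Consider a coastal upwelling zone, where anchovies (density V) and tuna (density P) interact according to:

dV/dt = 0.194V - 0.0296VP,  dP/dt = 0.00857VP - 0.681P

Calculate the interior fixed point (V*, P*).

Set dP/dt = 0 with P > 0: 0.00857V - 0.681 = 0, so V* = 0.681/0.00857 = 79.5.
Set dV/dt = 0 with V > 0: 0.194 - 0.0296P = 0, so P* = 0.194/0.0296 = 6.55.

V* ≈ 79.5, P* ≈ 6.55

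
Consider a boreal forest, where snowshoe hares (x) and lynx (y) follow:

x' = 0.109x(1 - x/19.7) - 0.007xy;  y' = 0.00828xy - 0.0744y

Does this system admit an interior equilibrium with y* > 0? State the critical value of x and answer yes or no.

Threshold x = 8.99; K > 8.99, so yes, the predator persists.

The predator equation gives dy/dt > 0 only when x > 0.0744/0.00828 = 8.99.
Without the predator, x → K = 19.7. Since 19.7 > 8.99, the predator can invade and persist.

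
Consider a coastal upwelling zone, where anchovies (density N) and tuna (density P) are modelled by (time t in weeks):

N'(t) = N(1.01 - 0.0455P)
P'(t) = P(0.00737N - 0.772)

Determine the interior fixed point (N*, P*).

N* ≈ 105, P* ≈ 22.2

Set dP/dt = 0 with P > 0: 0.00737N - 0.772 = 0, so N* = 0.772/0.00737 = 105.
Set dN/dt = 0 with N > 0: 1.01 - 0.0455P = 0, so P* = 1.01/0.0455 = 22.2.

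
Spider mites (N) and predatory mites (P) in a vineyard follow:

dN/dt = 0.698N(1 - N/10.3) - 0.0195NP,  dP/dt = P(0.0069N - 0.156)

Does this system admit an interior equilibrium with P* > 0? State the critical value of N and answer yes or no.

The predator equation gives dP/dt > 0 only when N > 0.156/0.0069 = 22.6.
Without the predator, N → K = 10.3. Since 10.3 < 22.6, the predator cannot invade.

Threshold N = 22.6; K < 22.6, so no, the predator goes extinct.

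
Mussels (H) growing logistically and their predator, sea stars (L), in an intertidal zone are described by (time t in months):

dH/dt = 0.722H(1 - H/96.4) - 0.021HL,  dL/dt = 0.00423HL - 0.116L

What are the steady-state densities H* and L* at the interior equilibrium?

From dL/dt = 0 with L > 0: 0.00423H* = 0.116, so H* = 27.4.
Substitute into dH/dt = 0: 0.722(1 - 27.4/96.4) = 0.021L*.
The bracket is 0.716, giving L* = 0.517/0.021 = 24.6.

H* ≈ 27.4, L* ≈ 24.6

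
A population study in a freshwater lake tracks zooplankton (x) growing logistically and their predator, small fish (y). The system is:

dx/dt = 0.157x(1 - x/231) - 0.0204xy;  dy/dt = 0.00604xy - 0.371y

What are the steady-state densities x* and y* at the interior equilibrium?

From dy/dt = 0 with y > 0: 0.00604x* = 0.371, so x* = 61.4.
Substitute into dx/dt = 0: 0.157(1 - 61.4/231) = 0.0204y*.
The bracket is 0.734, giving y* = 0.115/0.0204 = 5.65.

x* ≈ 61.4, y* ≈ 5.65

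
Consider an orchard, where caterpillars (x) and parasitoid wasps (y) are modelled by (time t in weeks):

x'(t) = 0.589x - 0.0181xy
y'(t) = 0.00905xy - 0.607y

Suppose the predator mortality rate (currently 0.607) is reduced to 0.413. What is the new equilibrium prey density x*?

x* ≈ 45.6

At the interior fixed point, setting dy/dt = 0 with y > 0 fixes x* = (predator death rate)/(xy coefficient) — independent of the other coefficients.
With the change, x* = 0.413/0.00905 = 45.6; it falls from 67.1.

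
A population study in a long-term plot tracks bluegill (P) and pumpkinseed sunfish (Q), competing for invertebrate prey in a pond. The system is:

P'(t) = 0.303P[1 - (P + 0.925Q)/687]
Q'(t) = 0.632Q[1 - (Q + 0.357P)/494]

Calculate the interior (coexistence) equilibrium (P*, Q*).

P* ≈ 343, Q* ≈ 371

Setting both brackets to zero gives the nullclines P + 0.925Q = 687 and 0.357P + Q = 494.
Substituting Q = 494 - 0.357P into the first: P(1 - 0.925·0.357) = 687 - 0.925·494.
So P* = 230/0.67 = 343, and then Q* = 494 - 0.357·343 = 371.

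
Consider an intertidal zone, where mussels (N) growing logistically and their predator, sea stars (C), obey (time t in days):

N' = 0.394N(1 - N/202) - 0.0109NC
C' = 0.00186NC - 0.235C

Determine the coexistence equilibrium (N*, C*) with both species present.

N* ≈ 126, C* ≈ 13.5

From dC/dt = 0 with C > 0: 0.00186N* = 0.235, so N* = 126.
Substitute into dN/dt = 0: 0.394(1 - 126/202) = 0.0109C*.
The bracket is 0.375, giving C* = 0.148/0.0109 = 13.5.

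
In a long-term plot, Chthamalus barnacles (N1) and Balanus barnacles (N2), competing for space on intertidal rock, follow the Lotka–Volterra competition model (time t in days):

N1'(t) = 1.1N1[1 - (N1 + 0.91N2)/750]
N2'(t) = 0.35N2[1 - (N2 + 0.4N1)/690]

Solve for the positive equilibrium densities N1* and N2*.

Setting both brackets to zero gives the nullclines N1 + 0.91N2 = 750 and 0.4N1 + N2 = 690.
Substituting N2 = 690 - 0.4N1 into the first: N1(1 - 0.91·0.4) = 750 - 0.91·690.
So N1* = 122/0.636 = 192, and then N2* = 690 - 0.4·192 = 613.

N1* ≈ 192, N2* ≈ 613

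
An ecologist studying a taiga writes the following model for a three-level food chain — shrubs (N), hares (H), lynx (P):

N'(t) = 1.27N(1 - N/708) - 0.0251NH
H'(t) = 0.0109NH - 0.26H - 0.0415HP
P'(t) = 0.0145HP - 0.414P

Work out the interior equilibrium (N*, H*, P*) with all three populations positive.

From dP/dt = 0: 0.0145H* = 0.414, so H* = 28.6.
From dN/dt = 0: 1.27(1 - N*/708) = 0.0251·28.6, giving N* = 708·(1 - 0.564) = 308.
From dH/dt = 0: 0.0109·308 - 0.26 = 0.0415P*, so P* = 3.1/0.0415 = 74.8.

N* ≈ 308, H* ≈ 28.6, P* ≈ 74.8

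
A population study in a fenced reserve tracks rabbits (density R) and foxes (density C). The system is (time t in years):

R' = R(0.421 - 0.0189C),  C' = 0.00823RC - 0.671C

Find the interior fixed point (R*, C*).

R* ≈ 81.5, C* ≈ 22.3

Set dC/dt = 0 with C > 0: 0.00823R - 0.671 = 0, so R* = 0.671/0.00823 = 81.5.
Set dR/dt = 0 with R > 0: 0.421 - 0.0189C = 0, so C* = 0.421/0.0189 = 22.3.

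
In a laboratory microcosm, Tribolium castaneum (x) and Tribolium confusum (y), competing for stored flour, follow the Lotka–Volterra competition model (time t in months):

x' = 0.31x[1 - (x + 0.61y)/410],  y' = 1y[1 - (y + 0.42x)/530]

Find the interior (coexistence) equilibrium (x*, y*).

Setting both brackets to zero gives the nullclines x + 0.61y = 410 and 0.42x + y = 530.
Substituting y = 530 - 0.42x into the first: x(1 - 0.61·0.42) = 410 - 0.61·530.
So x* = 86.7/0.744 = 117, and then y* = 530 - 0.42·117 = 481.

x* ≈ 117, y* ≈ 481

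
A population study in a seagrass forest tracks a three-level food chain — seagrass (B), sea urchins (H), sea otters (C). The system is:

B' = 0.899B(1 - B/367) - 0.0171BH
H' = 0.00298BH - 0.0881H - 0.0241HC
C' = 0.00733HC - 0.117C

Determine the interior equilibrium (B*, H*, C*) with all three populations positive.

B* ≈ 256, H* ≈ 16, C* ≈ 27.9

From dC/dt = 0: 0.00733H* = 0.117, so H* = 16.
From dB/dt = 0: 0.899(1 - B*/367) = 0.0171·16, giving B* = 367·(1 - 0.304) = 256.
From dH/dt = 0: 0.00298·256 - 0.0881 = 0.0241C*, so C* = 0.674/0.0241 = 27.9.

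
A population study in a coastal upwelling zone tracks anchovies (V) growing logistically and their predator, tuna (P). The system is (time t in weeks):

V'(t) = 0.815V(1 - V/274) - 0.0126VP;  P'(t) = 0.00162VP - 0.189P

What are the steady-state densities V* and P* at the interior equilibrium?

From dP/dt = 0 with P > 0: 0.00162V* = 0.189, so V* = 117.
Substitute into dV/dt = 0: 0.815(1 - 117/274) = 0.0126P*.
The bracket is 0.574, giving P* = 0.468/0.0126 = 37.1.

V* ≈ 117, P* ≈ 37.1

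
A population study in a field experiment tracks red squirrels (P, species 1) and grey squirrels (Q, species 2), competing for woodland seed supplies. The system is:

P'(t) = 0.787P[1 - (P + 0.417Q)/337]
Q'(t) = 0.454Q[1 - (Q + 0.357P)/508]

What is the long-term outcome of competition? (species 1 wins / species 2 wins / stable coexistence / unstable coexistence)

Compare the nullcline intercepts: K1/α12 = 337/0.417 = 808 > K2 = 508; K2/α21 = 508/0.357 = 1420 > K1 = 337.
Since both inequalities hold, each species can invade when rare, so the interior equilibrium is stable.

stable coexistence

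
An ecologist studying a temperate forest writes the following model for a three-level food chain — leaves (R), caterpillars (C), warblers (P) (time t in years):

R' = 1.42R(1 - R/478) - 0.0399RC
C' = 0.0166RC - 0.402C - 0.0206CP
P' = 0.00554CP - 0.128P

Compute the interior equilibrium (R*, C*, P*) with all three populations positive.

R* ≈ 168, C* ≈ 23.1, P* ≈ 116

From dP/dt = 0: 0.00554C* = 0.128, so C* = 23.1.
From dR/dt = 0: 1.42(1 - R*/478) = 0.0399·23.1, giving R* = 478·(1 - 0.649) = 168.
From dC/dt = 0: 0.0166·168 - 0.402 = 0.0206P*, so P* = 2.38/0.0206 = 116.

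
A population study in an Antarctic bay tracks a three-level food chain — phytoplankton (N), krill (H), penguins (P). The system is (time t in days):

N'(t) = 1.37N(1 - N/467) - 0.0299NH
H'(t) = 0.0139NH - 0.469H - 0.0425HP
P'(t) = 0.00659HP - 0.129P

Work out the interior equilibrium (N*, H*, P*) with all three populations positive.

N* ≈ 267, H* ≈ 19.6, P* ≈ 76.4

From dP/dt = 0: 0.00659H* = 0.129, so H* = 19.6.
From dN/dt = 0: 1.37(1 - N*/467) = 0.0299·19.6, giving N* = 467·(1 - 0.427) = 267.
From dH/dt = 0: 0.0139·267 - 0.469 = 0.0425P*, so P* = 3.25/0.0425 = 76.4.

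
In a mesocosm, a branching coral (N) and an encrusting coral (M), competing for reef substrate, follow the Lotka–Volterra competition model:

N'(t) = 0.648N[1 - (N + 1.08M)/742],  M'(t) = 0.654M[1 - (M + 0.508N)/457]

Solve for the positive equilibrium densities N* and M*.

N* ≈ 550, M* ≈ 177

Setting both brackets to zero gives the nullclines N + 1.08M = 742 and 0.508N + M = 457.
Substituting M = 457 - 0.508N into the first: N(1 - 1.08·0.508) = 742 - 1.08·457.
So N* = 248/0.451 = 550, and then M* = 457 - 0.508·550 = 177.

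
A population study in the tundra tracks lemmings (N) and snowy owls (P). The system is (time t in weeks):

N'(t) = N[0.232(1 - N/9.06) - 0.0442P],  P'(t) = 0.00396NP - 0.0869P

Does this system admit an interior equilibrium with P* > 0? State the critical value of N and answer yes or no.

Threshold N = 21.9; K < 21.9, so no, the predator goes extinct.

The predator equation gives dP/dt > 0 only when N > 0.0869/0.00396 = 21.9.
Without the predator, N → K = 9.06. Since 9.06 < 21.9, the predator cannot invade.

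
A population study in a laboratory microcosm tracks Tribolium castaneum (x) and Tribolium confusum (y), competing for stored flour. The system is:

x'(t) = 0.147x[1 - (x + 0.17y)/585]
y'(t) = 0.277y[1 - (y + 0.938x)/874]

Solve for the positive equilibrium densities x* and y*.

Setting both brackets to zero gives the nullclines x + 0.17y = 585 and 0.938x + y = 874.
Substituting y = 874 - 0.938x into the first: x(1 - 0.17·0.938) = 585 - 0.17·874.
So x* = 436/0.841 = 519, and then y* = 874 - 0.938·519 = 387.

x* ≈ 519, y* ≈ 387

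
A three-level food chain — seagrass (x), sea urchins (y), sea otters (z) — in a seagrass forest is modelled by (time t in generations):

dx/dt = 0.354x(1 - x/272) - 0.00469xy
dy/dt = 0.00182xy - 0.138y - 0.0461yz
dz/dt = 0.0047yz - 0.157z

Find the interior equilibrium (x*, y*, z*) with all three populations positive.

x* ≈ 152, y* ≈ 33.4, z* ≈ 2.99

From dz/dt = 0: 0.0047y* = 0.157, so y* = 33.4.
From dx/dt = 0: 0.354(1 - x*/272) = 0.00469·33.4, giving x* = 272·(1 - 0.443) = 152.
From dy/dt = 0: 0.00182·152 - 0.138 = 0.0461z*, so z* = 0.138/0.0461 = 2.99.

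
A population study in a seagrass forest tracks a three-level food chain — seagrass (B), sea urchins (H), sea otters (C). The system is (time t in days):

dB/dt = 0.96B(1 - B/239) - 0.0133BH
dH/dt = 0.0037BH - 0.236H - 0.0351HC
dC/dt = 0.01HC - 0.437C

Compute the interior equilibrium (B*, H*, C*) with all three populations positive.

B* ≈ 94.3, H* ≈ 43.7, C* ≈ 3.22

From dC/dt = 0: 0.01H* = 0.437, so H* = 43.7.
From dB/dt = 0: 0.96(1 - B*/239) = 0.0133·43.7, giving B* = 239·(1 - 0.605) = 94.3.
From dH/dt = 0: 0.0037·94.3 - 0.236 = 0.0351C*, so C* = 0.113/0.0351 = 3.22.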